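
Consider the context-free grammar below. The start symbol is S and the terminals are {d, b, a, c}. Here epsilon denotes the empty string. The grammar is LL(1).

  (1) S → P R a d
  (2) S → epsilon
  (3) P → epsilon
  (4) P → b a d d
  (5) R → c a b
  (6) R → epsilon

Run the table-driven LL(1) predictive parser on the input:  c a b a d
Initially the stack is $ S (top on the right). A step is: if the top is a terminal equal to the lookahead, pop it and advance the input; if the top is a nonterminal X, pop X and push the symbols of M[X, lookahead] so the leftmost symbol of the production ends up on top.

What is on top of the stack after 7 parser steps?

step 1: stack=$ S  input=c a b a d $  — expand S → P R a d
step 2: stack=$ d a R P  input=c a b a d $  — expand P → epsilon
step 3: stack=$ d a R  input=c a b a d $  — expand R → c a b
step 4: stack=$ d a b a c  input=c a b a d $  — match c
step 5: stack=$ d a b a  input=a b a d $  — match a
step 6: stack=$ d a b  input=b a d $  — match b
step 7: stack=$ d a  input=a d $  — match a
Stack after step 7: $ d (top = d).

d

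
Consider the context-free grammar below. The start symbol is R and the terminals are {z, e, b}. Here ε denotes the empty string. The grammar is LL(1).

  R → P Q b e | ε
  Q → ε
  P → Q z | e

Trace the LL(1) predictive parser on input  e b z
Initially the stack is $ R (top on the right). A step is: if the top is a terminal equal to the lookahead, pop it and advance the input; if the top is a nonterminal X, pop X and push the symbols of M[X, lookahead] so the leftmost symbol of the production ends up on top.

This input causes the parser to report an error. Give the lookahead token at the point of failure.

z

step 1: stack=$ R  input=e b z $  — expand R → P Q b e
step 2: stack=$ e b Q P  input=e b z $  — expand P → e
step 3: stack=$ e b Q e  input=e b z $  — match e
step 4: stack=$ e b Q  input=b z $  — expand Q → ε
step 5: stack=$ e b  input=b z $  — match b
step 6: stack=$ e  input=z $  — error: top is terminal e but lookahead is z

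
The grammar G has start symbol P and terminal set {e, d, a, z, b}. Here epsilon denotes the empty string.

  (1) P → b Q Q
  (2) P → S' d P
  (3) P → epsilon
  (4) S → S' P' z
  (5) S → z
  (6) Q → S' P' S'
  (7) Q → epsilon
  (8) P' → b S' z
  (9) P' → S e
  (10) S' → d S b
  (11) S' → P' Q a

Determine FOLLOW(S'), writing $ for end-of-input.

{$, a, b, d, z}

FIRST(P): from P→b Q Q we get {b}; from P→S' d P we get {b, d, z}; from P→epsilon we get {epsilon}. So FIRST(P) = {epsilon, b, d, z}.
FIRST(S): from S→S' P' z we get {b, d, z}; from S→z we get {z}. So FIRST(S) = {b, d, z}.
FIRST(P'): from P'→b S' z we get {b}; from P'→S e we get {b, d, z}. So FIRST(P') = {b, d, z}.
FIRST(S'): from S'→d S b we get {d}; from S'→P' Q a we get {b, d, z}. So FIRST(S') = {b, d, z}.
FIRST(Q): from Q→S' P' S' we get {b, d, z}; from Q→epsilon we get {epsilon}. So FIRST(Q) = {epsilon, b, d, z}.
FOLLOW(P) includes $ since P is the start symbol.
FOLLOW(P): in P→S' d P, the suffix after P is empty (adds nothing new). Thus FOLLOW(P) = {$}.
FOLLOW(S): in P'→S e, S is followed by e with FIRST {e}; in S'→d S b, S is followed by b with FIRST {b}. Thus FOLLOW(S) = {b, e}.
FOLLOW(Q): in P→b Q Q (occurrence 1), Q is followed by Q with FIRST {epsilon, b, d, z}; in P→b Q Q (occurrence 1), the suffix after Q is nullable, so FOLLOW(Q) ⊇ FOLLOW(P) = {$}; in P→b Q Q (occurrence 2), the suffix after Q is empty, so FOLLOW(Q) ⊇ FOLLOW(P) = {$}; in S'→P' Q a, Q is followed by a with FIRST {a}. Thus FOLLOW(Q) = {$, a, b, d, z}.
FOLLOW(P'): in S→S' P' z, P' is followed by z with FIRST {z}; in Q→S' P' S', P' is followed by S' with FIRST {b, d, z}; in S'→P' Q a, P' is followed by Q a with FIRST {a, b, d, z}. Thus FOLLOW(P') = {a, b, d, z}.
FOLLOW(S'): in P→S' d P, S' is followed by d P with FIRST {d}; in S→S' P' z, S' is followed by P' z with FIRST {b, d, z}; in Q→S' P' S' (occurrence 1), S' is followed by P' S' with FIRST {b, d, z}; in Q→S' P' S' (occurrence 2), the suffix after S' is empty, so FOLLOW(S') ⊇ FOLLOW(Q) = {$, a, b, d, z}; in P'→b S' z, S' is followed by z with FIRST {z}. Thus FOLLOW(S') = {$, a, b, d, z}.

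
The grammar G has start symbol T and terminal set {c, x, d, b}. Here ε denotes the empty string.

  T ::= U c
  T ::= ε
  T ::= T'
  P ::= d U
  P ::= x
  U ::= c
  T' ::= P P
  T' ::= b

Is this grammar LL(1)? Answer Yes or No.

Yes

FIRST(T) = {ε, b, c, d, x}
FIRST(P) = {d, x}
FIRST(U) = {c}
FIRST(T') = {b, d, x}
FOLLOW(T) = {$}
FOLLOW(P) = {$, d, x}
FOLLOW(U) = {$, c, d, x}
FOLLOW(T') = {$}
Each cell of M receives at most one production.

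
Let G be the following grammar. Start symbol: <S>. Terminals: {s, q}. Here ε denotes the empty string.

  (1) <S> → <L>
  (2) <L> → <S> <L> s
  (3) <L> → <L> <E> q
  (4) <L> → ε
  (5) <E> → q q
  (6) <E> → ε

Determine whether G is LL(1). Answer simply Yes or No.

FIRST(<S>) = {ε, q, s}
FIRST(<L>) = {ε, q, s}
FIRST(<E>) = {ε, q}
FOLLOW(<S>) = {$, q, s}
FOLLOW(<L>) = {$, q, s}
FOLLOW(<E>) = {q}
Cell M[<E>, q] receives both <E> → q q and <E> → ε — the grammar is not LL(1).

No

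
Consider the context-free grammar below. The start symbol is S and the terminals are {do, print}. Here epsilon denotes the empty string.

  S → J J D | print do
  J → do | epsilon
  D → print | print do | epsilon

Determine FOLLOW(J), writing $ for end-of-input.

FIRST(J): from J→do we get {do}; from J→epsilon we get {epsilon}. So FIRST(J) = {epsilon, do}.
FIRST(D): from D→print we get {print}; from D→print do we get {print}; from D→epsilon we get {epsilon}. So FIRST(D) = {epsilon, print}.
FIRST(S): from S→J J D we get {epsilon, do, print}; from S→print do we get {print}. So FIRST(S) = {epsilon, do, print}.
FOLLOW(S) includes $ since S is the start symbol.
FOLLOW(S): S appears on no right-hand side. Thus FOLLOW(S) = {$}.
FOLLOW(J): in S→J J D (occurrence 1), J is followed by J D with FIRST {epsilon, do, print}; in S→J J D (occurrence 1), the suffix after J is nullable, so FOLLOW(J) ⊇ FOLLOW(S) = {$}; in S→J J D (occurrence 2), J is followed by D with FIRST {epsilon, print}; in S→J J D (occurrence 2), the suffix after J is nullable, so FOLLOW(J) ⊇ FOLLOW(S) = {$}. Thus FOLLOW(J) = {$, do, print}.
FOLLOW(D): in S→J J D, the suffix after D is empty, so FOLLOW(D) ⊇ FOLLOW(S) = {$}. Thus FOLLOW(D) = {$}.

{$, do, print}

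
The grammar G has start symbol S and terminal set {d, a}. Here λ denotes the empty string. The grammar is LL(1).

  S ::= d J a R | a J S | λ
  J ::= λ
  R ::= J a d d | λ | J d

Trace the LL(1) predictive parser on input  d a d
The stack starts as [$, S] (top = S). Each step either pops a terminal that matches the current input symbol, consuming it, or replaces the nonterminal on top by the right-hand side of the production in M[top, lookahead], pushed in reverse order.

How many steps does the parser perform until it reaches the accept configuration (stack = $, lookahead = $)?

7

     Stack      Input    Action
  1  $ S        d a d $  expand S ::= d J a R
  2  $ R a J d  d a d $  match d
  3  $ R a J    a d $    expand J ::= λ
  4  $ R a      a d $    match a
  5  $ R        d $      expand R ::= J d
  6  $ d J      d $      expand J ::= λ
  7  $ d        d $      match d
Accept reached after 7 steps.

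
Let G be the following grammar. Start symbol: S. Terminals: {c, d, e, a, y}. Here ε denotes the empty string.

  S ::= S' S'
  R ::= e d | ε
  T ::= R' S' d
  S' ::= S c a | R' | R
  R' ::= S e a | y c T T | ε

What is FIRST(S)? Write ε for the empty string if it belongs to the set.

{ε, c, e, y}

FIRST(R) = {ε, e}
FIRST(S) = {ε, c, e, y}  (via S' S')
FIRST(R') = {ε, c, e, y}  (via S e a)
FIRST(S') = {ε, c, e, y}  (via S c a, R', R)
FIRST(T) = {c, d, e, y}  (via R' S' d)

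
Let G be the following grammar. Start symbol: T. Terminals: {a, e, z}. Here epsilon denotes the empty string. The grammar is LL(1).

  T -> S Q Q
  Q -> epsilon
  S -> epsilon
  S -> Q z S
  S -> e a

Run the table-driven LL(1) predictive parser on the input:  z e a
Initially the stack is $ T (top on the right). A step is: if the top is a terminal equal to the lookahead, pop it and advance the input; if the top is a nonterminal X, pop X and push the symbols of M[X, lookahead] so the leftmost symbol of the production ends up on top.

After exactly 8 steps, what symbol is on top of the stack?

step 1: stack=$ T  input=z e a $  — expand T -> S Q Q
step 2: stack=$ Q Q S  input=z e a $  — expand S -> Q z S
step 3: stack=$ Q Q S z Q  input=z e a $  — expand Q -> epsilon
step 4: stack=$ Q Q S z  input=z e a $  — match z
step 5: stack=$ Q Q S  input=e a $  — expand S -> e a
step 6: stack=$ Q Q a e  input=e a $  — match e
step 7: stack=$ Q Q a  input=a $  — match a
step 8: stack=$ Q Q  input=$  — expand Q -> epsilon
Stack after step 8: $ Q (top = Q).

Q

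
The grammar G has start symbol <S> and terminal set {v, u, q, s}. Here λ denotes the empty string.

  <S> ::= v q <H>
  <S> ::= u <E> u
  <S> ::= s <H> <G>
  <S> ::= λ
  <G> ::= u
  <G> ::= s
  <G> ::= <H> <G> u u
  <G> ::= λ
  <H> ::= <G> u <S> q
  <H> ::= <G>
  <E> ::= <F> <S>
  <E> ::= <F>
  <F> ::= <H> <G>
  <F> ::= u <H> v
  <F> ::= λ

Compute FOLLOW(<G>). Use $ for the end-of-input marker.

FIRST(<S>): from <S>::=v q <H> we get {v}; from <S>::=u <E> u we get {u}; from <S>::=s <H> <G> we get {s}; from <S>::=λ we get {λ}. So FIRST(<S>) = {λ, s, u, v}.
FIRST(<G>): from <G>::=u we get {u}; from <G>::=s we get {s}; from <G>::=<H> <G> u u we get {s, u}; from <G>::=λ we get {λ}. So FIRST(<G>) = {λ, s, u}.
FIRST(<H>): from <H>::=<G> u <S> q we get {s, u}; from <H>::=<G> we get {λ, s, u}. So FIRST(<H>) = {λ, s, u}.
FIRST(<F>): from <F>::=<H> <G> we get {λ, s, u}; from <F>::=u <H> v we get {u}; from <F>::=λ we get {λ}. So FIRST(<F>) = {λ, s, u}.
FIRST(<E>): from <E>::=<F> <S> we get {λ, s, u, v}; from <E>::=<F> we get {λ, s, u}. So FIRST(<E>) = {λ, s, u, v}.
FOLLOW(<S>) includes $ since <S> is the start symbol.
FOLLOW(<E>): in <S>::=u <E> u, <E> is followed by u with FIRST {u}. Thus FOLLOW(<E>) = {u}.
FOLLOW(<S>): in <H>::=<G> u <S> q, <S> is followed by q with FIRST {q}; in <E>::=<F> <S>, the suffix after <S> is empty, so FOLLOW(<S>) ⊇ FOLLOW(<E>) = {u}. Thus FOLLOW(<S>) = {$, q, u}.
FOLLOW(<F>): in <E>::=<F> <S>, <F> is followed by <S> with FIRST {λ, s, u, v}; in <E>::=<F> <S>, the suffix after <F> is nullable, so FOLLOW(<F>) ⊇ FOLLOW(<E>) = {u}; in <E>::=<F>, the suffix after <F> is empty, so FOLLOW(<F>) ⊇ FOLLOW(<E>) = {u}. Thus FOLLOW(<F>) = {s, u, v}.
FOLLOW(<H>): in <S>::=v q <H>, the suffix after <H> is empty, so FOLLOW(<H>) ⊇ FOLLOW(<S>) = {$, q, u}; in <S>::=s <H> <G>, <H> is followed by <G> with FIRST {λ, s, u}; in <S>::=s <H> <G>, the suffix after <H> is nullable, so FOLLOW(<H>) ⊇ FOLLOW(<S>) = {$, q, u}; in <G>::=<H> <G> u u, <H> is followed by <G> u u with FIRST {s, u}; in <F>::=<H> <G>, <H> is followed by <G> with FIRST {λ, s, u}; in <F>::=<H> <G>, the suffix after <H> is nullable, so FOLLOW(<H>) ⊇ FOLLOW(<F>) = {s, u, v}; in <F>::=u <H> v, <H> is followed by v with FIRST {v}. Thus FOLLOW(<H>) = {$, q, s, u, v}.
FOLLOW(<G>): in <S>::=s <H> <G>, the suffix after <G> is empty, so FOLLOW(<G>) ⊇ FOLLOW(<S>) = {$, q, u}; in <G>::=<H> <G> u u, <G> is followed by u u with FIRST {u}; in <H>::=<G> u <S> q, <G> is followed by u <S> q with FIRST {u}; in <H>::=<G>, the suffix after <G> is empty, so FOLLOW(<G>) ⊇ FOLLOW(<H>) = {$, q, s, u, v}; in <F>::=<H> <G>, the suffix after <G> is empty, so FOLLOW(<G>) ⊇ FOLLOW(<F>) = {s, u, v}. Thus FOLLOW(<G>) = {$, q, s, u, v}.

{$, q, s, u, v}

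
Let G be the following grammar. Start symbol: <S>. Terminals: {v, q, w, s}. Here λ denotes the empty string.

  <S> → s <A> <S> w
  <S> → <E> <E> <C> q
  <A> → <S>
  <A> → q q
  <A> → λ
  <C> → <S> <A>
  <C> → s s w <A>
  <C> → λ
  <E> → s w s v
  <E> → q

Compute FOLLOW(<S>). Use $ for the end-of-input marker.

FIRST(<E>): from <E>→s w s v we get {s}; from <E>→q we get {q}. So FIRST(<E>) = {q, s}.
FIRST(<S>): from <S>→s <A> <S> w we get {s}; from <S>→<E> <E> <C> q we get {q, s}. So FIRST(<S>) = {q, s}.
FIRST(<A>): from <A>→<S> we get {q, s}; from <A>→q q we get {q}; from <A>→λ we get {λ}. So FIRST(<A>) = {λ, q, s}.
FIRST(<C>): from <C>→<S> <A> we get {q, s}; from <C>→s s w <A> we get {s}; from <C>→λ we get {λ}. So FIRST(<C>) = {λ, q, s}.
FOLLOW(<S>) includes $ since <S> is the start symbol.
FOLLOW(<C>): in <S>→<E> <E> <C> q, <C> is followed by q with FIRST {q}. Thus FOLLOW(<C>) = {q}.
FOLLOW(<A>): in <S>→s <A> <S> w, <A> is followed by <S> w with FIRST {q, s}; in <C>→<S> <A>, the suffix after <A> is empty, so FOLLOW(<A>) ⊇ FOLLOW(<C>) = {q}; in <C>→s s w <A>, the suffix after <A> is empty, so FOLLOW(<A>) ⊇ FOLLOW(<C>) = {q}. Thus FOLLOW(<A>) = {q, s}.
FOLLOW(<S>): in <S>→s <A> <S> w, <S> is followed by w with FIRST {w}; in <A>→<S>, the suffix after <S> is empty, so FOLLOW(<S>) ⊇ FOLLOW(<A>) = {q, s}; in <C>→<S> <A>, <S> is followed by <A> with FIRST {λ, q, s}; in <C>→<S> <A>, the suffix after <S> is nullable, so FOLLOW(<S>) ⊇ FOLLOW(<C>) = {q}. Thus FOLLOW(<S>) = {$, q, s, w}.
FOLLOW(<E>): in <S>→<E> <E> <C> q (occurrence 1), <E> is followed by <E> <C> q with FIRST {q, s}; in <S>→<E> <E> <C> q (occurrence 2), <E> is followed by <C> q with FIRST {q, s}. Thus FOLLOW(<E>) = {q, s}.

{$, q, s, w}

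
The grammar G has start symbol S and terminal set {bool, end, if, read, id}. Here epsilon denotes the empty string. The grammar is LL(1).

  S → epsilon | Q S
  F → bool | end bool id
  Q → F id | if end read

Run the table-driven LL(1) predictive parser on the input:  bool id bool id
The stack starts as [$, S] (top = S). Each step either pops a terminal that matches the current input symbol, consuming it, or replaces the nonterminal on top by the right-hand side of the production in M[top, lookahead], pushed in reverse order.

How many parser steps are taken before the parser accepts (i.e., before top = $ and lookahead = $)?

11

      Stack        Input              Action
   1  $ S          bool id bool id $  expand S → Q S
   2  $ S Q        bool id bool id $  expand Q → F id
   3  $ S id F     bool id bool id $  expand F → bool
   4  $ S id bool  bool id bool id $  match bool
   5  $ S id       id bool id $       match id
   6  $ S          bool id $          expand S → Q S
   7  $ S Q        bool id $          expand Q → F id
   8  $ S id F     bool id $          expand F → bool
   9  $ S id bool  bool id $          match bool
  10  $ S id       id $               match id
  11  $ S          $                  expand S → epsilon
Accept reached after 11 steps.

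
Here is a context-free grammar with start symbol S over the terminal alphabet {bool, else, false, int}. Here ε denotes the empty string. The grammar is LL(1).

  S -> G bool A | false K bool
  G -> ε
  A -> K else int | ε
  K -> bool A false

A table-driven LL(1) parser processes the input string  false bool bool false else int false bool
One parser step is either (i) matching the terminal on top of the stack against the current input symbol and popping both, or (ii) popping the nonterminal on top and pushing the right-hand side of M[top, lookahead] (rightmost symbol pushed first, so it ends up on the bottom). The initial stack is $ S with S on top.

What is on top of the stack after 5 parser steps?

step 1: stack=$ S  input=false bool bool false else int false bool $  — expand S -> false K bool
step 2: stack=$ bool K false  input=false bool bool false else int false bool $  — match false
step 3: stack=$ bool K  input=bool bool false else int false bool $  — expand K -> bool A false
step 4: stack=$ bool false A bool  input=bool bool false else int false bool $  — match bool
step 5: stack=$ bool false A  input=bool false else int false bool $  — expand A -> K else int
Stack after step 5: $ bool false int else K (top = K).

K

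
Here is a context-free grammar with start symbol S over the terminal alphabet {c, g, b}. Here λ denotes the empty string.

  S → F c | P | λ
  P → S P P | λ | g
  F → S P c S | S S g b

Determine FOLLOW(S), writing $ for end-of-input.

FIRST(S): from S→F c we get {c, g}; from S→P we get {λ, c, g}; from S→λ we get {λ}. So FIRST(S) = {λ, c, g}.
FIRST(P): from P→S P P we get {λ, c, g}; from P→λ we get {λ}; from P→g we get {g}. So FIRST(P) = {λ, c, g}.
FIRST(F): from F→S P c S we get {c, g}; from F→S S g b we get {c, g}. So FIRST(F) = {c, g}.
FOLLOW(S) includes $ since S is the start symbol.
FOLLOW(F): in S→F c, F is followed by c with FIRST {c}. Thus FOLLOW(F) = {c}.
FOLLOW(S): in P→S P P, S is followed by P P with FIRST {λ, c, g}; in P→S P P, the suffix after S is nullable, so FOLLOW(S) ⊇ FOLLOW(P) = {$, c, g}; in F→S P c S (occurrence 1), S is followed by P c S with FIRST {c, g}; in F→S P c S (occurrence 2), the suffix after S is empty, so FOLLOW(S) ⊇ FOLLOW(F) = {c}; in F→S S g b (occurrence 1), S is followed by S g b with FIRST {c, g}; in F→S S g b (occurrence 2), S is followed by g b with FIRST {g}. Thus FOLLOW(S) = {$, c, g}.
FOLLOW(P): in S→P, the suffix after P is empty, so FOLLOW(P) ⊇ FOLLOW(S) = {$, c, g}; in P→S P P (occurrence 1), P is followed by P with FIRST {λ, c, g}; in P→S P P (occurrence 1), the suffix after P is nullable (adds nothing new); in P→S P P (occurrence 2), the suffix after P is empty (adds nothing new); in F→S P c S, P is followed by c S with FIRST {c}. Thus FOLLOW(P) = {$, c, g}.

{$, c, g}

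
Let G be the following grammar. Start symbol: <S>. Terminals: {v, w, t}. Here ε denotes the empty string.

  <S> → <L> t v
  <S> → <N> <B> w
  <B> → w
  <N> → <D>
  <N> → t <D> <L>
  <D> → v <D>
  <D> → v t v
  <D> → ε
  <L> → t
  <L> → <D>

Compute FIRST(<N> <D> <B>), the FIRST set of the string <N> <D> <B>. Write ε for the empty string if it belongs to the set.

{t, v, w}

FIRST(<B>): from <B>→w we get {w}. So FIRST(<B>) = {w}.
FIRST(<D>): from <D>→v <D> we get {v}; from <D>→v t v we get {v}; from <D>→ε we get {ε}. So FIRST(<D>) = {ε, v}.
FIRST(<N>): from <N>→<D> we get {ε, v}; from <N>→t <D> <L> we get {t}. So FIRST(<N>) = {ε, t, v}.
FIRST(<L>): from <L>→t we get {t}; from <L>→<D> we get {ε, v}. So FIRST(<L>) = {ε, t, v}.
FIRST(<S>): from <S>→<L> t v we get {t, v}; from <S>→<N> <B> w we get {t, v, w}. So FIRST(<S>) = {t, v, w}.
FIRST(<N> <D> <B>): take FIRST of each symbol in turn, carrying on past any symbol whose FIRST contains ε; result {t, v, w}.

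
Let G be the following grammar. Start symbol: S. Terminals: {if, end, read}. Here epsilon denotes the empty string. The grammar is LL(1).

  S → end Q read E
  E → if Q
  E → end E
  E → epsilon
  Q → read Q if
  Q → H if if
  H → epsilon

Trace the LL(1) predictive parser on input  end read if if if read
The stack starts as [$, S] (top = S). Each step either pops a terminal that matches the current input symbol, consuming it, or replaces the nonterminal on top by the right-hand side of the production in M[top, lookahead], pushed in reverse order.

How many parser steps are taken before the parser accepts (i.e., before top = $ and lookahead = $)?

11

      Stack                Input                     Action
   1  $ S                  end read if if if read $  expand S → end Q read E
   2  $ E read Q end       end read if if if read $  match end
   3  $ E read Q           read if if if read $      expand Q → read Q if
   4  $ E read if Q read   read if if if read $      match read
   5  $ E read if Q        if if if read $           expand Q → H if if
   6  $ E read if if if H  if if if read $           expand H → epsilon
   7  $ E read if if if    if if if read $           match if
   8  $ E read if if       if if read $              match if
   9  $ E read if          if read $                 match if
  10  $ E read             read $                    match read
  11  $ E                  $                         expand E → epsilon
Accept reached after 11 steps.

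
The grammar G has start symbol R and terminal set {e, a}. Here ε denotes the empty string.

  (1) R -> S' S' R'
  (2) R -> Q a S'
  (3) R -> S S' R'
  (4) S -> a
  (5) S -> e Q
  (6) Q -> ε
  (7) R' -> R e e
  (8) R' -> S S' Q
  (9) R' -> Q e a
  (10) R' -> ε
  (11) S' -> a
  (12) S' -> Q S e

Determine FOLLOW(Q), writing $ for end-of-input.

{$, a, e}

FIRST(S): from S->a we get {a}; from S->e Q we get {e}. So FIRST(S) = {a, e}.
FIRST(Q): from Q->ε we get {ε}. So FIRST(Q) = {ε}.
FIRST(S'): from S'->a we get {a}; from S'->Q S e we get {a, e}. So FIRST(S') = {a, e}.
FIRST(R): from R->S' S' R' we get {a, e}; from R->Q a S' we get {a}; from R->S S' R' we get {a, e}. So FIRST(R) = {a, e}.
FIRST(R'): from R'->R e e we get {a, e}; from R'->S S' Q we get {a, e}; from R'->Q e a we get {e}; from R'->ε we get {ε}. So FIRST(R') = {ε, a, e}.
FOLLOW(R) includes $ since R is the start symbol.
FOLLOW(R): in R'->R e e, R is followed by e e with FIRST {e}. Thus FOLLOW(R) = {$, e}.
FOLLOW(S): in R->S S' R', S is followed by S' R' with FIRST {a, e}; in R'->S S' Q, S is followed by S' Q with FIRST {a, e}; in S'->Q S e, S is followed by e with FIRST {e}. Thus FOLLOW(S) = {a, e}.
FOLLOW(R'): in R->S' S' R', the suffix after R' is empty, so FOLLOW(R') ⊇ FOLLOW(R) = {$, e}; in R->S S' R', the suffix after R' is empty, so FOLLOW(R') ⊇ FOLLOW(R) = {$, e}. Thus FOLLOW(R') = {$, e}.
FOLLOW(Q): in R->Q a S', Q is followed by a S' with FIRST {a}; in S->e Q, the suffix after Q is empty, so FOLLOW(Q) ⊇ FOLLOW(S) = {a, e}; in R'->S S' Q, the suffix after Q is empty, so FOLLOW(Q) ⊇ FOLLOW(R') = {$, e}; in R'->Q e a, Q is followed by e a with FIRST {e}; in S'->Q S e, Q is followed by S e with FIRST {a, e}. Thus FOLLOW(Q) = {$, a, e}.
FOLLOW(S'): in R->S' S' R' (occurrence 1), S' is followed by S' R' with FIRST {a, e}; in R->S' S' R' (occurrence 2), S' is followed by R' with FIRST {ε, a, e}; in R->S' S' R' (occurrence 2), the suffix after S' is nullable, so FOLLOW(S') ⊇ FOLLOW(R) = {$, e}; in R->Q a S', the suffix after S' is empty, so FOLLOW(S') ⊇ FOLLOW(R) = {$, e}; in R->S S' R', S' is followed by R' with FIRST {ε, a, e}; in R->S S' R', the suffix after S' is nullable, so FOLLOW(S') ⊇ FOLLOW(R) = {$, e}; in R'->S S' Q, S' is followed by Q with FIRST {ε}; in R'->S S' Q, the suffix after S' is nullable, so FOLLOW(S') ⊇ FOLLOW(R') = {$, e}. Thus FOLLOW(S') = {$, a, e}.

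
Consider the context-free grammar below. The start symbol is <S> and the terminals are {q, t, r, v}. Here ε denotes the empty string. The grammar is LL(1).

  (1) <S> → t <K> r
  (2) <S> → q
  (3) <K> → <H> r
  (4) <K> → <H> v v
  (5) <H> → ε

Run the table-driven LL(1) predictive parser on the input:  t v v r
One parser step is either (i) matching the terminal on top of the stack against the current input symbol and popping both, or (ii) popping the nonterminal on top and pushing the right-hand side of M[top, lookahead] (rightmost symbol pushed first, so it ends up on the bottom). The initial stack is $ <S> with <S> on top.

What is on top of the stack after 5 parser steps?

v

step 1: stack=$ <S>  input=t v v r $  — expand <S> → t <K> r
step 2: stack=$ r <K> t  input=t v v r $  — match t
step 3: stack=$ r <K>  input=v v r $  — expand <K> → <H> v v
step 4: stack=$ r v v <H>  input=v v r $  — expand <H> → ε
step 5: stack=$ r v v  input=v v r $  — match v
Stack after step 5: $ r v (top = v).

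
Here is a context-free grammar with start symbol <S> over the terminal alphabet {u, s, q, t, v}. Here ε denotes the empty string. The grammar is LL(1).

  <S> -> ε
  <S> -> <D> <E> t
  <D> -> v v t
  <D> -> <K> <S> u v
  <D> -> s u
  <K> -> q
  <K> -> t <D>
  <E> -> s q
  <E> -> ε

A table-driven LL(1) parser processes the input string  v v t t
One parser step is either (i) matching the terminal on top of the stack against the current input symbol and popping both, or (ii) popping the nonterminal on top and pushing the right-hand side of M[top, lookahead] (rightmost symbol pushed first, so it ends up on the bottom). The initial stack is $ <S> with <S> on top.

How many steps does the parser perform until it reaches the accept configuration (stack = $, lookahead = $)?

7

     Stack          Input      Action
  1  $ <S>          v v t t $  expand <S> -> <D> <E> t
  2  $ t <E> <D>    v v t t $  expand <D> -> v v t
  3  $ t <E> t v v  v v t t $  match v
  4  $ t <E> t v    v t t $    match v
  5  $ t <E> t      t t $      match t
  6  $ t <E>        t $        expand <E> -> ε
  7  $ t            t $        match t
Accept reached after 7 steps.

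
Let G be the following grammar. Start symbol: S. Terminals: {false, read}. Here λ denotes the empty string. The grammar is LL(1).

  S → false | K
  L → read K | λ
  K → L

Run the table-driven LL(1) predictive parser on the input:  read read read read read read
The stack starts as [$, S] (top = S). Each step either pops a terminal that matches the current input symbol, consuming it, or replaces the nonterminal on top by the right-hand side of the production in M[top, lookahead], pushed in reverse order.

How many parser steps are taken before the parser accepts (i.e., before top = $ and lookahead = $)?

      Stack     Input                            Action
   1  $ S       read read read read read read $  expand S → K
   2  $ K       read read read read read read $  expand K → L
   3  $ L       read read read read read read $  expand L → read K
   4  $ K read  read read read read read read $  match read
   5  $ K       read read read read read $       expand K → L
   6  $ L       read read read read read $       expand L → read K
   7  $ K read  read read read read read $       match read
   8  $ K       read read read read $            expand K → L
   9  $ L       read read read read $            expand L → read K
  10  $ K read  read read read read $            match read
  11  $ K       read read read $                 expand K → L
  12  $ L       read read read $                 expand L → read K
  13  $ K read  read read read $                 match read
  14  $ K       read read $                      expand K → L
  15  $ L       read read $                      expand L → read K
  16  $ K read  read read $                      match read
  17  $ K       read $                           expand K → L
  18  $ L       read $                           expand L → read K
  19  $ K read  read $                           match read
  20  $ K       $                                expand K → L
  21  $ L       $                                expand L → λ
Accept reached after 21 steps.

21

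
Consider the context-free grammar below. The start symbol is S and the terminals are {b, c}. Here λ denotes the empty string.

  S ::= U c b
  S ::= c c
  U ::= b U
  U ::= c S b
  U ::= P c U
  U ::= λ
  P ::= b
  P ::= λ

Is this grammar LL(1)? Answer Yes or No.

No

FIRST(S) = {b, c}
FIRST(U) = {λ, b, c}
FIRST(P) = {λ, b}
FOLLOW(S) = {$, b}
FOLLOW(U) = {c}
FOLLOW(P) = {c}
Cell M[S, c] receives both S ::= U c b and S ::= c c — the grammar is not LL(1).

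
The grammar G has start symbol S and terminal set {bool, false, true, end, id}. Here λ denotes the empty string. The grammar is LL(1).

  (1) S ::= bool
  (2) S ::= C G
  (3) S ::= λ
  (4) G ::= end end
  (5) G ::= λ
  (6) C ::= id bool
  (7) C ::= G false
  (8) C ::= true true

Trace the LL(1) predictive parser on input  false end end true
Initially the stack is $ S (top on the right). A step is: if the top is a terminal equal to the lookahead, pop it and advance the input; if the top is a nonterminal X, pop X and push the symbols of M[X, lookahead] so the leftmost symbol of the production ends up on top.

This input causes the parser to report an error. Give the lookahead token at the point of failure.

step 1: stack=$ S  input=false end end true $  — expand S ::= C G
step 2: stack=$ G C  input=false end end true $  — expand C ::= G false
step 3: stack=$ G false G  input=false end end true $  — expand G ::= λ
step 4: stack=$ G false  input=false end end true $  — match false
step 5: stack=$ G  input=end end true $  — expand G ::= end end
step 6: stack=$ end end  input=end end true $  — match end
step 7: stack=$ end  input=end true $  — match end
step 8: stack=$  input=true $  — error: stack empty but input remains

true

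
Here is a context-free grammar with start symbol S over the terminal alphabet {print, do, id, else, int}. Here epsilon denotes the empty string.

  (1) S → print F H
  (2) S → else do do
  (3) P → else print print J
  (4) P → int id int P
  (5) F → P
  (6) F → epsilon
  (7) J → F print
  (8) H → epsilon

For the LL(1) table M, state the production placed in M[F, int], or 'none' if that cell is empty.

F → P

FIRST(S): from S→print F H we get {print}; from S→else do do we get {else}. So FIRST(S) = {else, print}.
FIRST(P): from P→else print print J we get {else}; from P→int id int P we get {int}. So FIRST(P) = {else, int}.
FIRST(H): from H→epsilon we get {epsilon}. So FIRST(H) = {epsilon}.
FIRST(F): from F→P we get {else, int}; from F→epsilon we get {epsilon}. So FIRST(F) = {epsilon, else, int}.
FIRST(J): from J→F print we get {else, int, print}. So FIRST(J) = {else, int, print}.
FOLLOW(S) includes $ since S is the start symbol.
FOLLOW(S): S appears on no right-hand side. Thus FOLLOW(S) = {$}.
FOLLOW(F): in S→print F H, F is followed by H with FIRST {epsilon}; in S→print F H, the suffix after F is nullable, so FOLLOW(F) ⊇ FOLLOW(S) = {$}; in J→F print, F is followed by print with FIRST {print}. Thus FOLLOW(F) = {$, print}.
For F → P: FIRST(P) = {else, int}, so it goes in M[F, t] for t ∈ {else, int}.
For F → epsilon: FIRST(epsilon) = {epsilon}, so it goes in M[F, t] for t ∈ {}; since epsilon ∈ FIRST, also for every t ∈ FOLLOW(F) = {$, print}.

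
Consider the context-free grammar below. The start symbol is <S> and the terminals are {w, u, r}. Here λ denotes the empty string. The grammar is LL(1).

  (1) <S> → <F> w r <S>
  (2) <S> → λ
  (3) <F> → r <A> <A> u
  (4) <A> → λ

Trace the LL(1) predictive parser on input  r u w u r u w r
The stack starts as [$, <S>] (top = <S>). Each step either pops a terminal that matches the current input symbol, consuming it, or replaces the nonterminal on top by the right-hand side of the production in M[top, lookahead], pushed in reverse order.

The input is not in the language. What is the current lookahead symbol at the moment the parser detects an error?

u

     Stack                  Input              Action
  1  $ <S>                  r u w u r u w r $  expand <S> → <F> w r <S>
  2  $ <S> r w <F>          r u w u r u w r $  expand <F> → r <A> <A> u
  3  $ <S> r w u <A> <A> r  r u w u r u w r $  match r
  4  $ <S> r w u <A> <A>    u w u r u w r $    expand <A> → λ
  5  $ <S> r w u <A>        u w u r u w r $    expand <A> → λ
  6  $ <S> r w u            u w u r u w r $    match u
  7  $ <S> r w              w u r u w r $      match w
  8  $ <S> r                u r u w r $        error: top is terminal r but lookahead is u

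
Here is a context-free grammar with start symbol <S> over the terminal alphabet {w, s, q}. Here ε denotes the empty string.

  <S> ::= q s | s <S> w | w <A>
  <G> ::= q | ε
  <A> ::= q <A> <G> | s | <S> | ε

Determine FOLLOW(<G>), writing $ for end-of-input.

FIRST(<S>): from <S>::=q s we get {q}; from <S>::=s <S> w we get {s}; from <S>::=w <A> we get {w}. So FIRST(<S>) = {q, s, w}.
FIRST(<G>): from <G>::=q we get {q}; from <G>::=ε we get {ε}. So FIRST(<G>) = {ε, q}.
FIRST(<A>): from <A>::=q <A> <G> we get {q}; from <A>::=s we get {s}; from <A>::=<S> we get {q, s, w}; from <A>::=ε we get {ε}. So FIRST(<A>) = {ε, q, s, w}.
FOLLOW(<S>) includes $ since <S> is the start symbol.
FOLLOW(<S>): in <S>::=s <S> w, <S> is followed by w with FIRST {w}; in <A>::=<S>, the suffix after <S> is empty, so FOLLOW(<S>) ⊇ FOLLOW(<A>) = {$, q, w}. Thus FOLLOW(<S>) = {$, q, w}.
FOLLOW(<A>): in <S>::=w <A>, the suffix after <A> is empty, so FOLLOW(<A>) ⊇ FOLLOW(<S>) = {$, q, w}; in <A>::=q <A> <G>, <A> is followed by <G> with FIRST {ε, q}; in <A>::=q <A> <G>, the suffix after <A> is nullable (adds nothing new). Thus FOLLOW(<A>) = {$, q, w}.
FOLLOW(<G>): in <A>::=q <A> <G>, the suffix after <G> is empty, so FOLLOW(<G>) ⊇ FOLLOW(<A>) = {$, q, w}. Thus FOLLOW(<G>) = {$, q, w}.

{$, q, w}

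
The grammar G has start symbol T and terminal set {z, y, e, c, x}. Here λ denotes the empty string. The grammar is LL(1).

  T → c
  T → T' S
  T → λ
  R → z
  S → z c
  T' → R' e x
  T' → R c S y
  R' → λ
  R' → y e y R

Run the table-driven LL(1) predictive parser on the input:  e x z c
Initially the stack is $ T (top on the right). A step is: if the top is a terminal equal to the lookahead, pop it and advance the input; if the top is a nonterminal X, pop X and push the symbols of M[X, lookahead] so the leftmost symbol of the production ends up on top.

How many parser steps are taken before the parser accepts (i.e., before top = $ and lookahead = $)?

     Stack       Input      Action
  1  $ T         e x z c $  expand T → T' S
  2  $ S T'      e x z c $  expand T' → R' e x
  3  $ S x e R'  e x z c $  expand R' → λ
  4  $ S x e     e x z c $  match e
  5  $ S x       x z c $    match x
  6  $ S         z c $      expand S → z c
  7  $ c z       z c $      match z
  8  $ c         c $        match c
Accept reached after 8 steps.

8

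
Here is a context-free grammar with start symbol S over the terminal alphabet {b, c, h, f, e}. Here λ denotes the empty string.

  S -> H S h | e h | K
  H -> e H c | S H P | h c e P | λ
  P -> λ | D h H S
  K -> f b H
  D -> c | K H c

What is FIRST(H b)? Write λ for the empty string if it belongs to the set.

{b, e, f, h}

FIRST(K) = {f}
FIRST(D) = {c, f}  (via K H c)
FIRST(P) = {λ, c, f}  (via D h H S)
FIRST(S) = {e, f, h}  (via H S h, K)
FIRST(H) = {λ, e, f, h}  (via S H P)
FIRST(H b): take FIRST of each symbol in turn, carrying on past any symbol whose FIRST contains λ; result {b, e, f, h}.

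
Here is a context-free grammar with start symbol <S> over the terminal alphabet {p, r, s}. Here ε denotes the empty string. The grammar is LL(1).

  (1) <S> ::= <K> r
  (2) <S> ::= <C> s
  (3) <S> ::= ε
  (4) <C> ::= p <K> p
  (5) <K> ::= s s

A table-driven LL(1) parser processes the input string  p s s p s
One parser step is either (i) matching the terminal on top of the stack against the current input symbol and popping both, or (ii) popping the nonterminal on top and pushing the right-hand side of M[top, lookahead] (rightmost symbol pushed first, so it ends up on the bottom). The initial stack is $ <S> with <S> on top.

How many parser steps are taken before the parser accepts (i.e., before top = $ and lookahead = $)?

8

step 1: stack=$ <S>  input=p s s p s $  — expand <S> ::= <C> s
step 2: stack=$ s <C>  input=p s s p s $  — expand <C> ::= p <K> p
step 3: stack=$ s p <K> p  input=p s s p s $  — match p
step 4: stack=$ s p <K>  input=s s p s $  — expand <K> ::= s s
step 5: stack=$ s p s s  input=s s p s $  — match s
step 6: stack=$ s p s  input=s p s $  — match s
step 7: stack=$ s p  input=p s $  — match p
step 8: stack=$ s  input=s $  — match s
Accept reached after 8 steps.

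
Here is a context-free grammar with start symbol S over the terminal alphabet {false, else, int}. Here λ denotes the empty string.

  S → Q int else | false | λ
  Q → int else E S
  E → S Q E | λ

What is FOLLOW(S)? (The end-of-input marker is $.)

FIRST(Q) = {int}
FIRST(S) = {λ, false, int}  (via Q int else)
FIRST(E) = {λ, false, int}  (via S Q E)
FOLLOW(S) includes $ since S is the start symbol.
FOLLOW(S): in Q→int else E S, the suffix after S is empty, so FOLLOW(S) ⊇ FOLLOW(Q) = {false, int}; in E→S Q E, S is followed by Q E with FIRST {int}. Thus FOLLOW(S) = {$, false, int}.
FOLLOW(Q): in S→Q int else, Q is followed by int else with FIRST {int}; in E→S Q E, Q is followed by E with FIRST {λ, false, int}; in E→S Q E, the suffix after Q is nullable, so FOLLOW(Q) ⊇ FOLLOW(E) = {false, int}. Thus FOLLOW(Q) = {false, int}.
FOLLOW(E): in Q→int else E S, E is followed by S with FIRST {λ, false, int}; in Q→int else E S, the suffix after E is nullable, so FOLLOW(E) ⊇ FOLLOW(Q) = {false, int}; in E→S Q E, the suffix after E is empty (adds nothing new). Thus FOLLOW(E) = {false, int}.

{$, false, int}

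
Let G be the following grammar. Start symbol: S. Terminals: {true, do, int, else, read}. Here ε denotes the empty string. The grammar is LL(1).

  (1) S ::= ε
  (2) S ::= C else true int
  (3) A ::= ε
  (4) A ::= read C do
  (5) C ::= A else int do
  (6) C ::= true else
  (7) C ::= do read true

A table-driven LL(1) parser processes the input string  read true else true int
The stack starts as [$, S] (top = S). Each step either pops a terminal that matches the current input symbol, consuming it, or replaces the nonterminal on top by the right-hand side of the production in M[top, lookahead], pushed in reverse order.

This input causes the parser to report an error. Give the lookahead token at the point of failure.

step 1: stack=$ S  input=read true else true int $  — expand S ::= C else true int
step 2: stack=$ int true else C  input=read true else true int $  — expand C ::= A else int do
step 3: stack=$ int true else do int else A  input=read true else true int $  — expand A ::= read C do
step 4: stack=$ int true else do int else do C read  input=read true else true int $  — match read
step 5: stack=$ int true else do int else do C  input=true else true int $  — expand C ::= true else
step 6: stack=$ int true else do int else do else true  input=true else true int $  — match true
step 7: stack=$ int true else do int else do else  input=else true int $  — match else
step 8: stack=$ int true else do int else do  input=true int $  — error: top is terminal do but lookahead is true

true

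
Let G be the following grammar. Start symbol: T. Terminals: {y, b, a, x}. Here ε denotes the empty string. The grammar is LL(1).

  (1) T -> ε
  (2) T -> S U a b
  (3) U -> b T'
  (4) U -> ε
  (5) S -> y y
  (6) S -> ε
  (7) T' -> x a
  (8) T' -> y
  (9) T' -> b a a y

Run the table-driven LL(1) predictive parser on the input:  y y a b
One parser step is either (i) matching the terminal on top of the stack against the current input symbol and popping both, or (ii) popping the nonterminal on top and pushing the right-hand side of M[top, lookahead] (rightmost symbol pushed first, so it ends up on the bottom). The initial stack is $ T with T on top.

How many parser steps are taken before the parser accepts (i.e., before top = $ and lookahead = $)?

     Stack        Input      Action
  1  $ T          y y a b $  expand T -> S U a b
  2  $ b a U S    y y a b $  expand S -> y y
  3  $ b a U y y  y y a b $  match y
  4  $ b a U y    y a b $    match y
  5  $ b a U      a b $      expand U -> ε
  6  $ b a        a b $      match a
  7  $ b          b $        match b
Accept reached after 7 steps.

7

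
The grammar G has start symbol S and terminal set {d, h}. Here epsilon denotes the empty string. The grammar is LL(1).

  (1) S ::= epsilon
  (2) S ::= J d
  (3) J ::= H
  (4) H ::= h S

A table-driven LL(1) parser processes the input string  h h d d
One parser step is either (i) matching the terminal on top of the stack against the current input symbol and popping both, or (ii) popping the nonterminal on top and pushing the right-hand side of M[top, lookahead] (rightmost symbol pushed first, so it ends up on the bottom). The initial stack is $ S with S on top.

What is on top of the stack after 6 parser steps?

H

step 1: stack=$ S  input=h h d d $  — expand S ::= J d
step 2: stack=$ d J  input=h h d d $  — expand J ::= H
step 3: stack=$ d H  input=h h d d $  — expand H ::= h S
step 4: stack=$ d S h  input=h h d d $  — match h
step 5: stack=$ d S  input=h d d $  — expand S ::= J d
step 6: stack=$ d d J  input=h d d $  — expand J ::= H
Stack after step 6: $ d d H (top = H).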